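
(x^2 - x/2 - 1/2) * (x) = x^3 - x^2/2 - x/2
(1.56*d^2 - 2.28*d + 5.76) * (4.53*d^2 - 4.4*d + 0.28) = 7.0668*d^4 - 17.1924*d^3 + 36.5616*d^2 - 25.9824*d + 1.6128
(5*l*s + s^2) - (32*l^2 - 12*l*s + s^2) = -32*l^2 + 17*l*s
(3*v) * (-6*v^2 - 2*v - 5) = -18*v^3 - 6*v^2 - 15*v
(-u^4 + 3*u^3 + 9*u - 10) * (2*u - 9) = -2*u^5 + 15*u^4 - 27*u^3 + 18*u^2 - 101*u + 90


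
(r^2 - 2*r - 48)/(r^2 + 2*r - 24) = (r - 8)/(r - 4)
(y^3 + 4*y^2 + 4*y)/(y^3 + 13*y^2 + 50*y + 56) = y*(y + 2)/(y^2 + 11*y + 28)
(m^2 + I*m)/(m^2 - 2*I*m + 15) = m*(m + I)/(m^2 - 2*I*m + 15)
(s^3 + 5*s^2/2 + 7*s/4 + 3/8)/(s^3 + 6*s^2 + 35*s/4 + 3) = (s + 1/2)/(s + 4)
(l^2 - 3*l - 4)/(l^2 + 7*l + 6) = (l - 4)/(l + 6)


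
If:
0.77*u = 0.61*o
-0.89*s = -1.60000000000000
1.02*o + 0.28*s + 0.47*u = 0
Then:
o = -0.36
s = 1.80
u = -0.29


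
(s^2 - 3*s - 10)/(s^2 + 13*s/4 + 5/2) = 4*(s - 5)/(4*s + 5)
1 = 1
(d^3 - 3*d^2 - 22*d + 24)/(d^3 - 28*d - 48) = (d - 1)/(d + 2)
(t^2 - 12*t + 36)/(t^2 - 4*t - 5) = (-t^2 + 12*t - 36)/(-t^2 + 4*t + 5)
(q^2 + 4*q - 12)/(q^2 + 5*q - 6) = (q - 2)/(q - 1)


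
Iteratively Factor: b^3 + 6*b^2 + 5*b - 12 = (b + 4)*(b^2 + 2*b - 3) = (b + 3)*(b + 4)*(b - 1)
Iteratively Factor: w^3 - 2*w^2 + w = (w - 1)*(w^2 - w) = w*(w - 1)*(w - 1)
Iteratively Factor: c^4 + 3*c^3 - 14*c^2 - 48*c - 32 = (c + 2)*(c^3 + c^2 - 16*c - 16) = (c + 1)*(c + 2)*(c^2 - 16) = (c + 1)*(c + 2)*(c + 4)*(c - 4)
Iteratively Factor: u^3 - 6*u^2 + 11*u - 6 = (u - 2)*(u^2 - 4*u + 3) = (u - 3)*(u - 2)*(u - 1)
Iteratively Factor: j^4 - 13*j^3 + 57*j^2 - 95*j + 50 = (j - 5)*(j^3 - 8*j^2 + 17*j - 10) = (j - 5)*(j - 1)*(j^2 - 7*j + 10) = (j - 5)^2*(j - 1)*(j - 2)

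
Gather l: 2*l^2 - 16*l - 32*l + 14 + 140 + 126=2*l^2 - 48*l + 280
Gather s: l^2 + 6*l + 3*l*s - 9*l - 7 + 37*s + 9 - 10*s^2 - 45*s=l^2 - 3*l - 10*s^2 + s*(3*l - 8) + 2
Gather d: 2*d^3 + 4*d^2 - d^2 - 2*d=2*d^3 + 3*d^2 - 2*d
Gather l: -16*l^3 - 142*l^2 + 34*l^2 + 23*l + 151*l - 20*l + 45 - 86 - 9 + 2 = -16*l^3 - 108*l^2 + 154*l - 48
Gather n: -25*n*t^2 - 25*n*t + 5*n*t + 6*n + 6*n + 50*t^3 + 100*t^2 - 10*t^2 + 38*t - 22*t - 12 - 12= n*(-25*t^2 - 20*t + 12) + 50*t^3 + 90*t^2 + 16*t - 24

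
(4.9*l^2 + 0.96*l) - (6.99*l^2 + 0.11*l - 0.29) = -2.09*l^2 + 0.85*l + 0.29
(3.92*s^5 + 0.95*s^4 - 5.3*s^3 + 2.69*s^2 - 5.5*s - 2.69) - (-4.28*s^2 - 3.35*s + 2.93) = 3.92*s^5 + 0.95*s^4 - 5.3*s^3 + 6.97*s^2 - 2.15*s - 5.62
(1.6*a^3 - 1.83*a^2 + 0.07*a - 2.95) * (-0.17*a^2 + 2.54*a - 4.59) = -0.272*a^5 + 4.3751*a^4 - 12.0041*a^3 + 9.079*a^2 - 7.8143*a + 13.5405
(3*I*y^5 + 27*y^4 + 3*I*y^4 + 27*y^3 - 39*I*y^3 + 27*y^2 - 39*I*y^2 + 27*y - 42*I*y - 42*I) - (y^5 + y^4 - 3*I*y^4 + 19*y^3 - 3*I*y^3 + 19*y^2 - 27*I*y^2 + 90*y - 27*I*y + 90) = -y^5 + 3*I*y^5 + 26*y^4 + 6*I*y^4 + 8*y^3 - 36*I*y^3 + 8*y^2 - 12*I*y^2 - 63*y - 15*I*y - 90 - 42*I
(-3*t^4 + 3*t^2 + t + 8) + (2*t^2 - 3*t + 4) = -3*t^4 + 5*t^2 - 2*t + 12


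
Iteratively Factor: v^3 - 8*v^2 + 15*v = (v - 5)*(v^2 - 3*v) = v*(v - 5)*(v - 3)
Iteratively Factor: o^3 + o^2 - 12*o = (o - 3)*(o^2 + 4*o) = (o - 3)*(o + 4)*(o)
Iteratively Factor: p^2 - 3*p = (p - 3)*(p)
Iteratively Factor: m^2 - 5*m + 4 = (m - 4)*(m - 1)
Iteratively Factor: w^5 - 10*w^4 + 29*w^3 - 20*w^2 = (w - 4)*(w^4 - 6*w^3 + 5*w^2) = w*(w - 4)*(w^3 - 6*w^2 + 5*w) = w*(w - 4)*(w - 1)*(w^2 - 5*w) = w*(w - 5)*(w - 4)*(w - 1)*(w)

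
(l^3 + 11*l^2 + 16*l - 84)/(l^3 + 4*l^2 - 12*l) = (l + 7)/l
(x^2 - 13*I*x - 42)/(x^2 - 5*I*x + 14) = (x - 6*I)/(x + 2*I)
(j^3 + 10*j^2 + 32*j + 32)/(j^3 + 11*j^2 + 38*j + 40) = (j + 4)/(j + 5)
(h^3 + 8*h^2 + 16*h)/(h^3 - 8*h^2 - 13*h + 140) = h*(h + 4)/(h^2 - 12*h + 35)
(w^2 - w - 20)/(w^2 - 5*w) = (w + 4)/w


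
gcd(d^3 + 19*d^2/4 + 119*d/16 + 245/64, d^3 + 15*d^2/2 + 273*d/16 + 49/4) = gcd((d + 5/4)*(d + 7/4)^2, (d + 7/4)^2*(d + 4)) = d^2 + 7*d/2 + 49/16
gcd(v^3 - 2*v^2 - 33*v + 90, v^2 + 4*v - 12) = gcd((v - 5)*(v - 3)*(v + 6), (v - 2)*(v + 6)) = v + 6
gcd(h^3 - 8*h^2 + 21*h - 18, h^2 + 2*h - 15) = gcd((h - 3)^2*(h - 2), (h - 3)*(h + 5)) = h - 3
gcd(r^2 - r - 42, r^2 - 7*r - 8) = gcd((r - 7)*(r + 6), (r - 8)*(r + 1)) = 1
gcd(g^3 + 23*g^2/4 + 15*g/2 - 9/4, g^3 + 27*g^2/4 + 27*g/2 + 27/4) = g^2 + 6*g + 9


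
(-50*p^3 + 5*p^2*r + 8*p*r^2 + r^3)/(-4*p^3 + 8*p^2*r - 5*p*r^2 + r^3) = (25*p^2 + 10*p*r + r^2)/(2*p^2 - 3*p*r + r^2)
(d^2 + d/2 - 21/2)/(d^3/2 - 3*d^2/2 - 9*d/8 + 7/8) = 4*(2*d^2 + d - 21)/(4*d^3 - 12*d^2 - 9*d + 7)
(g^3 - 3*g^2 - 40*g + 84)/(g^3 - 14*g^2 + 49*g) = (g^2 + 4*g - 12)/(g*(g - 7))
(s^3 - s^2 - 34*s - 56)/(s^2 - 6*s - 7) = (s^2 + 6*s + 8)/(s + 1)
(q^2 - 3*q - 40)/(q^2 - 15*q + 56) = (q + 5)/(q - 7)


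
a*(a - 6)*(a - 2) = a^3 - 8*a^2 + 12*a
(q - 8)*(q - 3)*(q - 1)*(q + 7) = q^4 - 5*q^3 - 49*q^2 + 221*q - 168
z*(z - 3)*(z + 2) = z^3 - z^2 - 6*z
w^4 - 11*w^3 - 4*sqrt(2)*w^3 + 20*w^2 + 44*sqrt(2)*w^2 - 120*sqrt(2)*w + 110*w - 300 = (w - 6)*(w - 5)*(w - 5*sqrt(2))*(w + sqrt(2))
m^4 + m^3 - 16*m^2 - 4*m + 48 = (m - 3)*(m - 2)*(m + 2)*(m + 4)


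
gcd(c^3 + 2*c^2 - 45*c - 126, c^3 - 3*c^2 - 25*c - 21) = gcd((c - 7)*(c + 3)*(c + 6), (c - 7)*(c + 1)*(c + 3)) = c^2 - 4*c - 21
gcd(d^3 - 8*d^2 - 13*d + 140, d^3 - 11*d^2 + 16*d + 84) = d - 7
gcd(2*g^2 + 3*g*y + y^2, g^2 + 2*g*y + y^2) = g + y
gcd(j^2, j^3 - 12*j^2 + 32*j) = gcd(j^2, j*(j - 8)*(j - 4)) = j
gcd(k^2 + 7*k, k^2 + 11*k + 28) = k + 7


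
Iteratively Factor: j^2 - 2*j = (j - 2)*(j)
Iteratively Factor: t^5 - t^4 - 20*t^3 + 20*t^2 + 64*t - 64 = (t + 4)*(t^4 - 5*t^3 + 20*t - 16) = (t - 2)*(t + 4)*(t^3 - 3*t^2 - 6*t + 8) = (t - 2)*(t - 1)*(t + 4)*(t^2 - 2*t - 8) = (t - 2)*(t - 1)*(t + 2)*(t + 4)*(t - 4)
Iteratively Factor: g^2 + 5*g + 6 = (g + 2)*(g + 3)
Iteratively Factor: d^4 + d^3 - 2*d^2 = (d)*(d^3 + d^2 - 2*d) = d*(d + 2)*(d^2 - d) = d*(d - 1)*(d + 2)*(d)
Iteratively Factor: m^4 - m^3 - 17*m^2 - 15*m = (m)*(m^3 - m^2 - 17*m - 15) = m*(m + 1)*(m^2 - 2*m - 15) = m*(m + 1)*(m + 3)*(m - 5)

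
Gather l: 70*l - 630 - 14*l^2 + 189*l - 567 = -14*l^2 + 259*l - 1197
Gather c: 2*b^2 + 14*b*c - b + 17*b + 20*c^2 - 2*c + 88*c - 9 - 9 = 2*b^2 + 16*b + 20*c^2 + c*(14*b + 86) - 18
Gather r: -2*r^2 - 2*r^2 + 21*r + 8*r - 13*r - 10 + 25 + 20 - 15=-4*r^2 + 16*r + 20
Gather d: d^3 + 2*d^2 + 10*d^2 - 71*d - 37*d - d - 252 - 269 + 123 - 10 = d^3 + 12*d^2 - 109*d - 408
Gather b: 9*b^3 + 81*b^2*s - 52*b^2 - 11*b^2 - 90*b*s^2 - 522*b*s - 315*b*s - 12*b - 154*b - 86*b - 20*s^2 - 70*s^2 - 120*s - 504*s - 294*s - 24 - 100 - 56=9*b^3 + b^2*(81*s - 63) + b*(-90*s^2 - 837*s - 252) - 90*s^2 - 918*s - 180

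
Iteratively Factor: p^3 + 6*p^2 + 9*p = (p + 3)*(p^2 + 3*p) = (p + 3)^2*(p)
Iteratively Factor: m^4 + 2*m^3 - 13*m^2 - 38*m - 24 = (m + 3)*(m^3 - m^2 - 10*m - 8) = (m + 2)*(m + 3)*(m^2 - 3*m - 4) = (m - 4)*(m + 2)*(m + 3)*(m + 1)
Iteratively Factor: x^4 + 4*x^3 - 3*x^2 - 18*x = (x)*(x^3 + 4*x^2 - 3*x - 18) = x*(x + 3)*(x^2 + x - 6) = x*(x + 3)^2*(x - 2)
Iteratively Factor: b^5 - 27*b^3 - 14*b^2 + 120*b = (b - 5)*(b^4 + 5*b^3 - 2*b^2 - 24*b) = (b - 5)*(b + 4)*(b^3 + b^2 - 6*b) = (b - 5)*(b - 2)*(b + 4)*(b^2 + 3*b) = b*(b - 5)*(b - 2)*(b + 4)*(b + 3)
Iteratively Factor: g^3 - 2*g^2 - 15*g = (g)*(g^2 - 2*g - 15) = g*(g - 5)*(g + 3)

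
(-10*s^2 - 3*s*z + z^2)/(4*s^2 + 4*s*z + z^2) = (-5*s + z)/(2*s + z)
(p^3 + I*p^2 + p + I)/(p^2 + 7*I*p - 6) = (p^2 + 1)/(p + 6*I)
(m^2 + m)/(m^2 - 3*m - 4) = m/(m - 4)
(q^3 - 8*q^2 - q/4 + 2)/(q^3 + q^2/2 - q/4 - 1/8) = 2*(q - 8)/(2*q + 1)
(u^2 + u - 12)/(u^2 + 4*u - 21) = (u + 4)/(u + 7)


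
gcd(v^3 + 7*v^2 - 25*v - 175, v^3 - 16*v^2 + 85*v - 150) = v - 5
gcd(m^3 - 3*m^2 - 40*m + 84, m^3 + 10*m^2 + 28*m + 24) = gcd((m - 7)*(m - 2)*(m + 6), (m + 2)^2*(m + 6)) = m + 6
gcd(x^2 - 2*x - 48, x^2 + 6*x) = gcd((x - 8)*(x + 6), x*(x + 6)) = x + 6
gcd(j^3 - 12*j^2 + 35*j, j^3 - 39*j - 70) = j - 7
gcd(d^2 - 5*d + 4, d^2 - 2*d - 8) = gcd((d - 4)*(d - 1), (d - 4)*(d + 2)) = d - 4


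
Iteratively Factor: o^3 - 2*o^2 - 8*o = (o)*(o^2 - 2*o - 8) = o*(o + 2)*(o - 4)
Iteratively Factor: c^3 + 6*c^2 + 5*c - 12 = (c - 1)*(c^2 + 7*c + 12) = (c - 1)*(c + 4)*(c + 3)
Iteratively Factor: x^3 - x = (x + 1)*(x^2 - x) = x*(x + 1)*(x - 1)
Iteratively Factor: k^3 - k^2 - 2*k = (k - 2)*(k^2 + k) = k*(k - 2)*(k + 1)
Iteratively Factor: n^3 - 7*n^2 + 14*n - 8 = (n - 2)*(n^2 - 5*n + 4) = (n - 4)*(n - 2)*(n - 1)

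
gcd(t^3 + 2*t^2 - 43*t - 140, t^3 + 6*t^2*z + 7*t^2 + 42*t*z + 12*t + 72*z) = t + 4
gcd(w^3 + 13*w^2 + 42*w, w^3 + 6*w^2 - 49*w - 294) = w^2 + 13*w + 42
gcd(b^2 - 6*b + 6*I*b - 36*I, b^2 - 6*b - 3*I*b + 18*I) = b - 6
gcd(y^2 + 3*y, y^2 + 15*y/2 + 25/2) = 1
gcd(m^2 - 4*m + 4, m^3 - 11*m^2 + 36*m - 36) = m - 2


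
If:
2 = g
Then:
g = 2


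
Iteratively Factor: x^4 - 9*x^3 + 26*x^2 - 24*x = (x - 2)*(x^3 - 7*x^2 + 12*x) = (x - 4)*(x - 2)*(x^2 - 3*x) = (x - 4)*(x - 3)*(x - 2)*(x)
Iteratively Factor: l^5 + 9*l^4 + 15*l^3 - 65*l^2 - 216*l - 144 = (l + 1)*(l^4 + 8*l^3 + 7*l^2 - 72*l - 144) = (l + 1)*(l + 3)*(l^3 + 5*l^2 - 8*l - 48) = (l - 3)*(l + 1)*(l + 3)*(l^2 + 8*l + 16) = (l - 3)*(l + 1)*(l + 3)*(l + 4)*(l + 4)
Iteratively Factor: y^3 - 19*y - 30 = (y + 2)*(y^2 - 2*y - 15) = (y - 5)*(y + 2)*(y + 3)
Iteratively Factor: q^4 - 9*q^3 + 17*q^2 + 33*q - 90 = (q - 3)*(q^3 - 6*q^2 - q + 30) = (q - 3)*(q + 2)*(q^2 - 8*q + 15) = (q - 5)*(q - 3)*(q + 2)*(q - 3)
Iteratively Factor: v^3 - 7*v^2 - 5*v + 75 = (v + 3)*(v^2 - 10*v + 25) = (v - 5)*(v + 3)*(v - 5)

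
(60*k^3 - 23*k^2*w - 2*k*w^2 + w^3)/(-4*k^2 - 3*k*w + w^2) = (-15*k^2 + 2*k*w + w^2)/(k + w)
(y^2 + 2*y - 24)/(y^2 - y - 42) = (y - 4)/(y - 7)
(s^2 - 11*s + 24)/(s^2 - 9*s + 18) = (s - 8)/(s - 6)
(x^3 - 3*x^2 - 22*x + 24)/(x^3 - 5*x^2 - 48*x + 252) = (x^2 + 3*x - 4)/(x^2 + x - 42)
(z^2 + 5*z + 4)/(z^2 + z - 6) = (z^2 + 5*z + 4)/(z^2 + z - 6)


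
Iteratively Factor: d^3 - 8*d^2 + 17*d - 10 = (d - 2)*(d^2 - 6*d + 5) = (d - 2)*(d - 1)*(d - 5)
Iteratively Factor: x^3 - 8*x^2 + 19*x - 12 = (x - 1)*(x^2 - 7*x + 12) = (x - 3)*(x - 1)*(x - 4)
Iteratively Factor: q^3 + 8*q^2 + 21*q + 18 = (q + 3)*(q^2 + 5*q + 6) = (q + 3)^2*(q + 2)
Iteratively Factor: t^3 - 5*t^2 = (t)*(t^2 - 5*t) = t*(t - 5)*(t)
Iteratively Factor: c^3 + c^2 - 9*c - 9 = (c + 3)*(c^2 - 2*c - 3) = (c - 3)*(c + 3)*(c + 1)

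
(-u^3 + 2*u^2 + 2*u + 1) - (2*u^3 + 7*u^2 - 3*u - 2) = -3*u^3 - 5*u^2 + 5*u + 3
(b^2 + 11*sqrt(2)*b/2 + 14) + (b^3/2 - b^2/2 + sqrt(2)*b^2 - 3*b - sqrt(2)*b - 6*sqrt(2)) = b^3/2 + b^2/2 + sqrt(2)*b^2 - 3*b + 9*sqrt(2)*b/2 - 6*sqrt(2) + 14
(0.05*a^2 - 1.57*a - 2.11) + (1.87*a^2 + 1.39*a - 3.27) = 1.92*a^2 - 0.18*a - 5.38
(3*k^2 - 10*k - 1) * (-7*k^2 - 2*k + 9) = -21*k^4 + 64*k^3 + 54*k^2 - 88*k - 9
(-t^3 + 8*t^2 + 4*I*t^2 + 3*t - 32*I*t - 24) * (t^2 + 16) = -t^5 + 8*t^4 + 4*I*t^4 - 13*t^3 - 32*I*t^3 + 104*t^2 + 64*I*t^2 + 48*t - 512*I*t - 384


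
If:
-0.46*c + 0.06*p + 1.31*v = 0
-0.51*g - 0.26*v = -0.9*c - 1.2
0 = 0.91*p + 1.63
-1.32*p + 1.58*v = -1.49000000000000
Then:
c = -7.18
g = -9.08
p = -1.79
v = -2.44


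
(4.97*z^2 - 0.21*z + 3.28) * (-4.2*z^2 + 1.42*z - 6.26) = -20.874*z^4 + 7.9394*z^3 - 45.1864*z^2 + 5.9722*z - 20.5328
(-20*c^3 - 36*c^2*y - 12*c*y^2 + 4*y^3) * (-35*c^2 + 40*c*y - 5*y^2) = 700*c^5 + 460*c^4*y - 920*c^3*y^2 - 440*c^2*y^3 + 220*c*y^4 - 20*y^5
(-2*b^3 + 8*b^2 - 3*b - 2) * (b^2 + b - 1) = -2*b^5 + 6*b^4 + 7*b^3 - 13*b^2 + b + 2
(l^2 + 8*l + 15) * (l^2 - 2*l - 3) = l^4 + 6*l^3 - 4*l^2 - 54*l - 45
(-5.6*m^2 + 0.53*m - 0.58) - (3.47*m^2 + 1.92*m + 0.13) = -9.07*m^2 - 1.39*m - 0.71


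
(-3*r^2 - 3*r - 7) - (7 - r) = -3*r^2 - 2*r - 14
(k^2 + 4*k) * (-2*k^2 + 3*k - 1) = -2*k^4 - 5*k^3 + 11*k^2 - 4*k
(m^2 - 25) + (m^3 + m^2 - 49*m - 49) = m^3 + 2*m^2 - 49*m - 74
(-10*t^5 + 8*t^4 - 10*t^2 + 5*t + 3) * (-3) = 30*t^5 - 24*t^4 + 30*t^2 - 15*t - 9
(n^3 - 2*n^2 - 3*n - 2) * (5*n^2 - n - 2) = 5*n^5 - 11*n^4 - 15*n^3 - 3*n^2 + 8*n + 4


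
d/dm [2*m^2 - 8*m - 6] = 4*m - 8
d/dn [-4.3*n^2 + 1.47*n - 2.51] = 1.47 - 8.6*n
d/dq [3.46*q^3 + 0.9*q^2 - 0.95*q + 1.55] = 10.38*q^2 + 1.8*q - 0.95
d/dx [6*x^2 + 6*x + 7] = 12*x + 6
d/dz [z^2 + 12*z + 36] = 2*z + 12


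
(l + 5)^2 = l^2 + 10*l + 25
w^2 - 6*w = w*(w - 6)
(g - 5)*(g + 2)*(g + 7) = g^3 + 4*g^2 - 31*g - 70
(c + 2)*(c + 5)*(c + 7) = c^3 + 14*c^2 + 59*c + 70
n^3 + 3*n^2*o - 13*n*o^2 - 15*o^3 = (n - 3*o)*(n + o)*(n + 5*o)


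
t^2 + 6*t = t*(t + 6)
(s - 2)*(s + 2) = s^2 - 4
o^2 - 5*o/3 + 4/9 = (o - 4/3)*(o - 1/3)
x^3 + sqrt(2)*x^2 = x^2*(x + sqrt(2))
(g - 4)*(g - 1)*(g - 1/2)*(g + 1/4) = g^4 - 21*g^3/4 + 41*g^2/8 - 3*g/8 - 1/2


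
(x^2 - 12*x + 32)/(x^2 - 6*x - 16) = (x - 4)/(x + 2)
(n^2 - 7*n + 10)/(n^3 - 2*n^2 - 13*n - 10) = (n - 2)/(n^2 + 3*n + 2)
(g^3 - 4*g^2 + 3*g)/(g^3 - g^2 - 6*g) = (g - 1)/(g + 2)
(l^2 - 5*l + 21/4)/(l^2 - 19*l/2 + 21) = (l - 3/2)/(l - 6)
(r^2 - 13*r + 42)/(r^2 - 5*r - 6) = (r - 7)/(r + 1)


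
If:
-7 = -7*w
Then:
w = 1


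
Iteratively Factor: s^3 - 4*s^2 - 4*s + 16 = (s - 2)*(s^2 - 2*s - 8) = (s - 2)*(s + 2)*(s - 4)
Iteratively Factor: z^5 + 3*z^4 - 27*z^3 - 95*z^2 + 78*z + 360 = (z + 4)*(z^4 - z^3 - 23*z^2 - 3*z + 90) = (z - 2)*(z + 4)*(z^3 + z^2 - 21*z - 45) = (z - 2)*(z + 3)*(z + 4)*(z^2 - 2*z - 15) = (z - 2)*(z + 3)^2*(z + 4)*(z - 5)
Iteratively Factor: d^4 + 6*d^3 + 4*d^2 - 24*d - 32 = (d + 4)*(d^3 + 2*d^2 - 4*d - 8) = (d - 2)*(d + 4)*(d^2 + 4*d + 4) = (d - 2)*(d + 2)*(d + 4)*(d + 2)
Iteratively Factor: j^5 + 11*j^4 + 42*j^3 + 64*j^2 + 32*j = (j + 2)*(j^4 + 9*j^3 + 24*j^2 + 16*j) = (j + 2)*(j + 4)*(j^3 + 5*j^2 + 4*j) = j*(j + 2)*(j + 4)*(j^2 + 5*j + 4) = j*(j + 2)*(j + 4)^2*(j + 1)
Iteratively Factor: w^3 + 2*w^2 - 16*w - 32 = (w + 2)*(w^2 - 16) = (w - 4)*(w + 2)*(w + 4)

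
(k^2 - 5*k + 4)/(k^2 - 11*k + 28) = (k - 1)/(k - 7)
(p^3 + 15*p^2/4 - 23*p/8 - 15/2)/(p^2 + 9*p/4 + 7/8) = (8*p^3 + 30*p^2 - 23*p - 60)/(8*p^2 + 18*p + 7)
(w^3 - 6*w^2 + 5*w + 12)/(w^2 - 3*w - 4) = w - 3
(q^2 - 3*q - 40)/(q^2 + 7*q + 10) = (q - 8)/(q + 2)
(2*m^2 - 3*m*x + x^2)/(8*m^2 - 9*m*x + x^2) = (-2*m + x)/(-8*m + x)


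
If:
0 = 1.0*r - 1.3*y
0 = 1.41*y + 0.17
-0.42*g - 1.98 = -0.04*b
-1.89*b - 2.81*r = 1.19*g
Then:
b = 3.02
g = -4.43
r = -0.16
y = -0.12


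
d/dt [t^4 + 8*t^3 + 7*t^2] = 2*t*(2*t^2 + 12*t + 7)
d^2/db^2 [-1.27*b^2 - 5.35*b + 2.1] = -2.54000000000000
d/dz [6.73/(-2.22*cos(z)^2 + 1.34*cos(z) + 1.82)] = (9.0182 - 29.8812*cos(z))*sin(z)/(-2.22*cos(z)^2 + 1.34*cos(z) + 1.82)^2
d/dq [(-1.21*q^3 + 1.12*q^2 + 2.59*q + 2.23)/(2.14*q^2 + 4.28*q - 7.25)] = (-2.5894*q^4 - 10.3576*q^3 + 25.5685*q^2 - 25.7844*q - 28.3219)/(4.5796*q^4 + 18.3184*q^3 - 12.7116*q^2 - 62.06*q + 52.5625)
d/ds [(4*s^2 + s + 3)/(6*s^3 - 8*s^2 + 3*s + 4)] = (-24*s^4 - 12*s^3 - 34*s^2 + 80*s - 5)/(36*s^6 - 96*s^5 + 100*s^4 - 55*s^2 + 24*s + 16)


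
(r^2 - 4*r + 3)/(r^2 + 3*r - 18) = (r - 1)/(r + 6)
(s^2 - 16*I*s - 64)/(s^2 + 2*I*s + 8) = (s^2 - 16*I*s - 64)/(s^2 + 2*I*s + 8)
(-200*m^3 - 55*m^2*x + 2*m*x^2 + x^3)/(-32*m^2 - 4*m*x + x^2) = (25*m^2 + 10*m*x + x^2)/(4*m + x)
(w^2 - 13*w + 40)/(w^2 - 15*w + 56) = (w - 5)/(w - 7)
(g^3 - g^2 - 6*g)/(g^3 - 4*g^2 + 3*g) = (g + 2)/(g - 1)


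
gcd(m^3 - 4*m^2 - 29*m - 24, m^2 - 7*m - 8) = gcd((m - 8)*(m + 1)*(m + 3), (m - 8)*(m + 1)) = m^2 - 7*m - 8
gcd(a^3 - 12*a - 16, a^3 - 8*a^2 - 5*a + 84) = a - 4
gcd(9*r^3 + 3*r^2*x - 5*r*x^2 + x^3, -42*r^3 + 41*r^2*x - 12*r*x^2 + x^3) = -3*r + x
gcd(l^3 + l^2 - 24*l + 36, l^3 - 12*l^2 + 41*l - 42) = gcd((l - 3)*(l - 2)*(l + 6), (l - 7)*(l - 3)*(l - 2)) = l^2 - 5*l + 6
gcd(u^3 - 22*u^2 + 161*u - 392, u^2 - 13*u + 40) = u - 8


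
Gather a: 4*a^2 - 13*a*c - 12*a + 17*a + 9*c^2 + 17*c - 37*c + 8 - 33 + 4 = 4*a^2 + a*(5 - 13*c) + 9*c^2 - 20*c - 21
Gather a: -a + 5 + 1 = 6 - a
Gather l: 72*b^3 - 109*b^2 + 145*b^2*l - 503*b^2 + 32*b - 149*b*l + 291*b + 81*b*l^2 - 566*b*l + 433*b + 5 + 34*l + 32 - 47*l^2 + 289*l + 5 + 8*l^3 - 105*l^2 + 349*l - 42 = 72*b^3 - 612*b^2 + 756*b + 8*l^3 + l^2*(81*b - 152) + l*(145*b^2 - 715*b + 672)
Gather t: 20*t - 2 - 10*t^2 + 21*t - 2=-10*t^2 + 41*t - 4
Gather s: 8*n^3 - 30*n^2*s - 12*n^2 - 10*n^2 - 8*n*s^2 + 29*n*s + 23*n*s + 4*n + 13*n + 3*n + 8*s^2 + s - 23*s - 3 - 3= 8*n^3 - 22*n^2 + 20*n + s^2*(8 - 8*n) + s*(-30*n^2 + 52*n - 22) - 6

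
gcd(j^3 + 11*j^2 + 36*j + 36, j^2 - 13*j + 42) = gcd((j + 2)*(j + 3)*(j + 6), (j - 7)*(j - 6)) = 1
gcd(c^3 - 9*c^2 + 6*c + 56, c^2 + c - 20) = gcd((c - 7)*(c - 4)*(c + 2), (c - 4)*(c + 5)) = c - 4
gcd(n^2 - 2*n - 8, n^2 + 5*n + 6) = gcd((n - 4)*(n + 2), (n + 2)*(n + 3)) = n + 2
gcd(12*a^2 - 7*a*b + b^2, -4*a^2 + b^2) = 1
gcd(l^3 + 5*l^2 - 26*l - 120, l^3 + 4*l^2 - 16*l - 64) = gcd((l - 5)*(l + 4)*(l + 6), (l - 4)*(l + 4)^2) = l + 4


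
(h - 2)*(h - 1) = h^2 - 3*h + 2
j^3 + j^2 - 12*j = j*(j - 3)*(j + 4)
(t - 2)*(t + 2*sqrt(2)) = t^2 - 2*t + 2*sqrt(2)*t - 4*sqrt(2)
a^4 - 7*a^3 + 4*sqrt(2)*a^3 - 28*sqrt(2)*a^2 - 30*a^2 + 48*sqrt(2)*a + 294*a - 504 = (a - 4)*(a - 3)*(a - 3*sqrt(2))*(a + 7*sqrt(2))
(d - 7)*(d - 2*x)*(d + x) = d^3 - d^2*x - 7*d^2 - 2*d*x^2 + 7*d*x + 14*x^2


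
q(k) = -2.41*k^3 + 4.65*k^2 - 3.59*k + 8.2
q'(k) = -7.23*k^2 + 9.3*k - 3.59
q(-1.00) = 18.85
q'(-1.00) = -20.12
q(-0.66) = 13.29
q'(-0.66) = -12.88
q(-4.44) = 326.75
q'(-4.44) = -187.41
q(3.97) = -83.56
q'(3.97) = -80.62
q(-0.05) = 8.39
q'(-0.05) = -4.07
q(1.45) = 5.42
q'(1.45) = -5.31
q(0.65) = 7.17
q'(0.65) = -0.60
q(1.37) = 5.81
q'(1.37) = -4.42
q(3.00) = -25.79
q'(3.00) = -40.76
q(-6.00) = 717.70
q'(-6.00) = -319.67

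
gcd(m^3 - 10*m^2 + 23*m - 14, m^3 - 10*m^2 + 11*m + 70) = m - 7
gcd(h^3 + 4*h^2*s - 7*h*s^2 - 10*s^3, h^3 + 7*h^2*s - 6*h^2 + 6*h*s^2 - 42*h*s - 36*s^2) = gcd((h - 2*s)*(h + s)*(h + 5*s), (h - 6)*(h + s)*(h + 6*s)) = h + s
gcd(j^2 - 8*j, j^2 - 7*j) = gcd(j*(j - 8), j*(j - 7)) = j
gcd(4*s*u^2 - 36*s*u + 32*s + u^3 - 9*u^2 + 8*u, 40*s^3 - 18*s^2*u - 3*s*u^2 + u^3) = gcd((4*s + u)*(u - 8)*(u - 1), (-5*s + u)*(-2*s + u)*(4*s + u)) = 4*s + u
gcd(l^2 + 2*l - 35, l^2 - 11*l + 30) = l - 5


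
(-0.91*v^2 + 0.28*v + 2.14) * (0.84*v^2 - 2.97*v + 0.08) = -0.7644*v^4 + 2.9379*v^3 + 0.8932*v^2 - 6.3334*v + 0.1712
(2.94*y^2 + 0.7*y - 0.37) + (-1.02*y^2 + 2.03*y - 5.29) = 1.92*y^2 + 2.73*y - 5.66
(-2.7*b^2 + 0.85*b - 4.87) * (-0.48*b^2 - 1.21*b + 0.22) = 1.296*b^4 + 2.859*b^3 + 0.7151*b^2 + 6.0797*b - 1.0714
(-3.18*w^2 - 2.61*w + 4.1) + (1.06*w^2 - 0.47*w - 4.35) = -2.12*w^2 - 3.08*w - 0.25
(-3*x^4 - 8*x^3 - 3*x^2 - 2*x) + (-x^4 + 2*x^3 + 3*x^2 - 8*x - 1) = -4*x^4 - 6*x^3 - 10*x - 1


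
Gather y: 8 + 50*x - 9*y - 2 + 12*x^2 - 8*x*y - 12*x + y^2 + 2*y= 12*x^2 + 38*x + y^2 + y*(-8*x - 7) + 6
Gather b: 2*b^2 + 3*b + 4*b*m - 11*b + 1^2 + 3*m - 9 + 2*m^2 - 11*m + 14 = 2*b^2 + b*(4*m - 8) + 2*m^2 - 8*m + 6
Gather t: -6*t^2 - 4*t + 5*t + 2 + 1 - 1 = -6*t^2 + t + 2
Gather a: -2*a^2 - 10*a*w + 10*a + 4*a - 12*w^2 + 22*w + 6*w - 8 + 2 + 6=-2*a^2 + a*(14 - 10*w) - 12*w^2 + 28*w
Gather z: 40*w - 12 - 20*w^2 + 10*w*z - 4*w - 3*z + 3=-20*w^2 + 36*w + z*(10*w - 3) - 9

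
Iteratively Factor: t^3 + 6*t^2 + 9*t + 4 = (t + 1)*(t^2 + 5*t + 4) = (t + 1)*(t + 4)*(t + 1)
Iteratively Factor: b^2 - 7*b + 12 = (b - 3)*(b - 4)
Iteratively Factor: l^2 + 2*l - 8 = (l + 4)*(l - 2)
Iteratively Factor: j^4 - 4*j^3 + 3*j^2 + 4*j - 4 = (j + 1)*(j^3 - 5*j^2 + 8*j - 4) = (j - 2)*(j + 1)*(j^2 - 3*j + 2) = (j - 2)^2*(j + 1)*(j - 1)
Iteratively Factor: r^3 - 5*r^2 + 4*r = (r - 4)*(r^2 - r) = (r - 4)*(r - 1)*(r)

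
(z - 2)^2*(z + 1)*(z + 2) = z^4 - z^3 - 6*z^2 + 4*z + 8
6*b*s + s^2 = s*(6*b + s)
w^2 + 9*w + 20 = (w + 4)*(w + 5)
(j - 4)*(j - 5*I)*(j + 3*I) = j^3 - 4*j^2 - 2*I*j^2 + 15*j + 8*I*j - 60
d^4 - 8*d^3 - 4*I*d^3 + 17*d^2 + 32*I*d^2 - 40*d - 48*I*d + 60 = (d - 6)*(d - 2)*(d - 5*I)*(d + I)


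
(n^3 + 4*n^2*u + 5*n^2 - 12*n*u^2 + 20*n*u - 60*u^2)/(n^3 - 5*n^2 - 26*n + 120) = (n^2 + 4*n*u - 12*u^2)/(n^2 - 10*n + 24)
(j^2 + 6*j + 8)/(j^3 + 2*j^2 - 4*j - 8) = (j + 4)/(j^2 - 4)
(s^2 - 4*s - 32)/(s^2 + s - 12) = (s - 8)/(s - 3)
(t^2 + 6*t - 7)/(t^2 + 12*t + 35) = (t - 1)/(t + 5)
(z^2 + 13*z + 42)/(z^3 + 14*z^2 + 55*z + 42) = 1/(z + 1)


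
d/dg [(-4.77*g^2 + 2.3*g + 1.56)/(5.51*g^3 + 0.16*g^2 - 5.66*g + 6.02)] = (26.2827*g^4 - 25.346*g^3 + 0.843399999999995*g^2 - 57.93*g + 22.6756)/(30.3601*g^6 + 1.7632*g^5 - 62.3476*g^4 + 64.5292*g^3 + 33.962*g^2 - 68.1464*g + 36.2404)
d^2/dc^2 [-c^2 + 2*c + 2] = -2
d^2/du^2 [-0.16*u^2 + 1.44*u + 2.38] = -0.320000000000000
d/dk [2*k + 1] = 2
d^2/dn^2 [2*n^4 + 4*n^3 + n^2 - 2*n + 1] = 24*n^2 + 24*n + 2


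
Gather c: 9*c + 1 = 9*c + 1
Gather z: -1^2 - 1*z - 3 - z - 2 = -2*z - 6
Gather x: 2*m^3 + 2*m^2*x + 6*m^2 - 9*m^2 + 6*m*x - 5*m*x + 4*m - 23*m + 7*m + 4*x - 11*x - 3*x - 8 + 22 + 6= 2*m^3 - 3*m^2 - 12*m + x*(2*m^2 + m - 10) + 20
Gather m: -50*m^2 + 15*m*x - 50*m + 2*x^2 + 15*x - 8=-50*m^2 + m*(15*x - 50) + 2*x^2 + 15*x - 8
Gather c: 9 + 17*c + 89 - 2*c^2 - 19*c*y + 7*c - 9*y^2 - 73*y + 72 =-2*c^2 + c*(24 - 19*y) - 9*y^2 - 73*y + 170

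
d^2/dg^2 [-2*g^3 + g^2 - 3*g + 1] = 2 - 12*g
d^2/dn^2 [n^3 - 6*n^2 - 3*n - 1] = 6*n - 12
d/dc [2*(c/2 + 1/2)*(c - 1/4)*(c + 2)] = 3*c^2 + 11*c/2 + 5/4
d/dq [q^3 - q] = 3*q^2 - 1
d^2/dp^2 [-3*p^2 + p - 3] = -6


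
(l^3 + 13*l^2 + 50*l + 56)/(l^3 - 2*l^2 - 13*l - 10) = (l^2 + 11*l + 28)/(l^2 - 4*l - 5)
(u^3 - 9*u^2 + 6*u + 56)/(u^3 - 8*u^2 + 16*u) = (u^2 - 5*u - 14)/(u*(u - 4))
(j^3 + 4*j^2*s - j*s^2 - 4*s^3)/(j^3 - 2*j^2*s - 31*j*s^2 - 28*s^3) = (-j + s)/(-j + 7*s)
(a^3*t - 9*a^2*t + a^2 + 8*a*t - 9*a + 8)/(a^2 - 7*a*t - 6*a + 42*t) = (a^3*t - 9*a^2*t + a^2 + 8*a*t - 9*a + 8)/(a^2 - 7*a*t - 6*a + 42*t)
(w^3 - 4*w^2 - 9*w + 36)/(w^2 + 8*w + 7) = (w^3 - 4*w^2 - 9*w + 36)/(w^2 + 8*w + 7)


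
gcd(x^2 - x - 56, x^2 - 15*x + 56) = x - 8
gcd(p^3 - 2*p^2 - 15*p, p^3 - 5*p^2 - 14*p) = p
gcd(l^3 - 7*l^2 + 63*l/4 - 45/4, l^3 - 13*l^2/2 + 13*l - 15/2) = l^2 - 11*l/2 + 15/2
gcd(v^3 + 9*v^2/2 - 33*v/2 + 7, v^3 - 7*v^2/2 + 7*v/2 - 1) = v^2 - 5*v/2 + 1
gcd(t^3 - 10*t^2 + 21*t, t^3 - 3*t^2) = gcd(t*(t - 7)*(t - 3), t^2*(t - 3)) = t^2 - 3*t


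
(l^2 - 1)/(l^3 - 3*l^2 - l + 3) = 1/(l - 3)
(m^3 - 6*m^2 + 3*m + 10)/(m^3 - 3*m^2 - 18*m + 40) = (m + 1)/(m + 4)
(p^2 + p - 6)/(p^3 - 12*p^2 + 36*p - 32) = (p + 3)/(p^2 - 10*p + 16)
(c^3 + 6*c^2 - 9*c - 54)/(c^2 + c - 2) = (c^3 + 6*c^2 - 9*c - 54)/(c^2 + c - 2)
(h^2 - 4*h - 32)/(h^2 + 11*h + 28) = (h - 8)/(h + 7)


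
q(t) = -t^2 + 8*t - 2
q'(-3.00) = 14.00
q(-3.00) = -35.00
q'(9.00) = -10.00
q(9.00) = -11.00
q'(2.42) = 3.16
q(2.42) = 11.50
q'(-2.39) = 12.78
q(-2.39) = -26.83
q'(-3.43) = 14.86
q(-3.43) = -41.20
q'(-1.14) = 10.28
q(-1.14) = -12.42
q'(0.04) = 7.92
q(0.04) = -1.68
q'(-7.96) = 23.92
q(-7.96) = -129.04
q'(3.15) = 1.70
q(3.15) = 13.28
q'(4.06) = -0.12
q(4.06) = 14.00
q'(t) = 8 - 2*t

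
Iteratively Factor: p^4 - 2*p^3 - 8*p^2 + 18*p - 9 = (p - 1)*(p^3 - p^2 - 9*p + 9) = (p - 1)*(p + 3)*(p^2 - 4*p + 3) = (p - 3)*(p - 1)*(p + 3)*(p - 1)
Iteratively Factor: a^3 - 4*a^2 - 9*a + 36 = (a - 3)*(a^2 - a - 12) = (a - 3)*(a + 3)*(a - 4)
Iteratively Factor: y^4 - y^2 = (y)*(y^3 - y) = y^2*(y^2 - 1) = y^2*(y + 1)*(y - 1)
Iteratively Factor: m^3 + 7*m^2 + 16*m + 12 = (m + 3)*(m^2 + 4*m + 4) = (m + 2)*(m + 3)*(m + 2)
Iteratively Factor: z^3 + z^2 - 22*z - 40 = (z + 4)*(z^2 - 3*z - 10) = (z + 2)*(z + 4)*(z - 5)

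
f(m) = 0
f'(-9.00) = 0.00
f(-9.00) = 0.00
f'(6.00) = 0.00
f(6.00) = 0.00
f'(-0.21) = 0.00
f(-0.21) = 0.00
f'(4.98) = 0.00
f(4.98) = 0.00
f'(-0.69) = 0.00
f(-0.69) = 0.00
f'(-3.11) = 0.00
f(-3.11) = 0.00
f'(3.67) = 0.00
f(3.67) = 0.00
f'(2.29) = 0.00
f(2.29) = 0.00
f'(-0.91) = 0.00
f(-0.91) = 0.00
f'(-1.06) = 0.00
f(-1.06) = 0.00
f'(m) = 0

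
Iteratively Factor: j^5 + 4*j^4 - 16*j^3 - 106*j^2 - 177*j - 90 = (j - 5)*(j^4 + 9*j^3 + 29*j^2 + 39*j + 18) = (j - 5)*(j + 3)*(j^3 + 6*j^2 + 11*j + 6) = (j - 5)*(j + 3)^2*(j^2 + 3*j + 2) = (j - 5)*(j + 1)*(j + 3)^2*(j + 2)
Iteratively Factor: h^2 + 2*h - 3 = (h + 3)*(h - 1)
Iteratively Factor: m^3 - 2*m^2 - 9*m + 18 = (m - 2)*(m^2 - 9) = (m - 2)*(m + 3)*(m - 3)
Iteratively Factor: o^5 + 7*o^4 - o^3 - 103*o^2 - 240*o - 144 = (o + 4)*(o^4 + 3*o^3 - 13*o^2 - 51*o - 36) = (o + 3)*(o + 4)*(o^3 - 13*o - 12) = (o + 3)^2*(o + 4)*(o^2 - 3*o - 4) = (o + 1)*(o + 3)^2*(o + 4)*(o - 4)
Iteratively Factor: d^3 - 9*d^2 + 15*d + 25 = (d + 1)*(d^2 - 10*d + 25) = (d - 5)*(d + 1)*(d - 5)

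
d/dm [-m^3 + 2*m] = 2 - 3*m^2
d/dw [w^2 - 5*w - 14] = 2*w - 5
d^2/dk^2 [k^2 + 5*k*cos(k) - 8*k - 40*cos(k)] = -5*k*cos(k) - 10*sin(k) + 40*cos(k) + 2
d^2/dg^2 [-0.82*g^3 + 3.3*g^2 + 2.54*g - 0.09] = 6.6 - 4.92*g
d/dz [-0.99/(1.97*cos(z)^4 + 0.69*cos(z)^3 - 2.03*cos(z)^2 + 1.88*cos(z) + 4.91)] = (-7.8012*cos(z)^3 - 2.0493*cos(z)^2 + 4.0194*cos(z) - 1.8612)*sin(z)/(1.97*cos(z)^4 + 0.69*cos(z)^3 - 2.03*cos(z)^2 + 1.88*cos(z) + 4.91)^2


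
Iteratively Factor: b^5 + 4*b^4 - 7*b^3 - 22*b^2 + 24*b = (b + 3)*(b^4 + b^3 - 10*b^2 + 8*b) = (b - 2)*(b + 3)*(b^3 + 3*b^2 - 4*b) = (b - 2)*(b - 1)*(b + 3)*(b^2 + 4*b) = b*(b - 2)*(b - 1)*(b + 3)*(b + 4)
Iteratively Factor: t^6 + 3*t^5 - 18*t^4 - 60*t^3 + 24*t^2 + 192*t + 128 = (t + 2)*(t^5 + t^4 - 20*t^3 - 20*t^2 + 64*t + 64) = (t + 2)*(t + 4)*(t^4 - 3*t^3 - 8*t^2 + 12*t + 16) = (t + 2)^2*(t + 4)*(t^3 - 5*t^2 + 2*t + 8) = (t - 2)*(t + 2)^2*(t + 4)*(t^2 - 3*t - 4) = (t - 4)*(t - 2)*(t + 2)^2*(t + 4)*(t + 1)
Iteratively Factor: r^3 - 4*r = (r + 2)*(r^2 - 2*r) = r*(r + 2)*(r - 2)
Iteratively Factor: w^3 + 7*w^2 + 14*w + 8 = (w + 1)*(w^2 + 6*w + 8) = (w + 1)*(w + 4)*(w + 2)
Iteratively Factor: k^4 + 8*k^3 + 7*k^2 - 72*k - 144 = (k + 4)*(k^3 + 4*k^2 - 9*k - 36) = (k + 3)*(k + 4)*(k^2 + k - 12) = (k + 3)*(k + 4)^2*(k - 3)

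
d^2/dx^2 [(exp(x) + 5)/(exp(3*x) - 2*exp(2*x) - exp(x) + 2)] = (4*exp(6*x) + 39*exp(5*x) - 102*exp(4*x) + 42*exp(3*x) - 36*exp(2*x) + 87*exp(x) + 14)*exp(x)/(exp(9*x) - 6*exp(8*x) + 9*exp(7*x) + 10*exp(6*x) - 33*exp(5*x) + 6*exp(4*x) + 35*exp(3*x) - 18*exp(2*x) - 12*exp(x) + 8)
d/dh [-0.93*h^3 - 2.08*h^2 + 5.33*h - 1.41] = -2.79*h^2 - 4.16*h + 5.33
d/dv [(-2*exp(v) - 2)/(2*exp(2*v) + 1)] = 2*(4*(exp(v) + 1)*exp(v) - 2*exp(2*v) - 1)*exp(v)/(2*exp(2*v) + 1)^2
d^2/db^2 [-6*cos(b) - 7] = 6*cos(b)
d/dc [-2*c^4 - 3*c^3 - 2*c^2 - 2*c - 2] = -8*c^3 - 9*c^2 - 4*c - 2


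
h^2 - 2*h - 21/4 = (h - 7/2)*(h + 3/2)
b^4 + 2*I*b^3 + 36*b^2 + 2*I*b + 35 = (b - 5*I)*(b + 7*I)*(-I*b + 1)*(I*b + 1)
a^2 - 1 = (a - 1)*(a + 1)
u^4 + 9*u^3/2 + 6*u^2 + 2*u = u*(u + 1/2)*(u + 2)^2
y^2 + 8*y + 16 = (y + 4)^2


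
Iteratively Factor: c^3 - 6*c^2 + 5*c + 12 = (c - 4)*(c^2 - 2*c - 3) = (c - 4)*(c - 3)*(c + 1)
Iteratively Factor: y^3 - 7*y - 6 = (y + 2)*(y^2 - 2*y - 3) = (y - 3)*(y + 2)*(y + 1)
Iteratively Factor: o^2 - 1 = (o + 1)*(o - 1)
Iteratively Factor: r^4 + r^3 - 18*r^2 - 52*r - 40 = (r + 2)*(r^3 - r^2 - 16*r - 20) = (r + 2)^2*(r^2 - 3*r - 10) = (r + 2)^3*(r - 5)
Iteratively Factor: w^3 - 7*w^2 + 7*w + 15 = (w - 3)*(w^2 - 4*w - 5) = (w - 3)*(w + 1)*(w - 5)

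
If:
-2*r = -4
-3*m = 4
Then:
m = -4/3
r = 2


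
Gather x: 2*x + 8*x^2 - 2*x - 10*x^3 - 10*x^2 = -10*x^3 - 2*x^2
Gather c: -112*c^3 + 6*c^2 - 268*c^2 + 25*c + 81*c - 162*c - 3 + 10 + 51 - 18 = -112*c^3 - 262*c^2 - 56*c + 40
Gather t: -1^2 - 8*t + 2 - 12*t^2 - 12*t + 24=-12*t^2 - 20*t + 25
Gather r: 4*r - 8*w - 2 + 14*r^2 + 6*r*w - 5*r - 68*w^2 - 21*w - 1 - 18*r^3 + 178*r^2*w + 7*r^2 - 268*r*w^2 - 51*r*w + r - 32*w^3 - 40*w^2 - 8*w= -18*r^3 + r^2*(178*w + 21) + r*(-268*w^2 - 45*w) - 32*w^3 - 108*w^2 - 37*w - 3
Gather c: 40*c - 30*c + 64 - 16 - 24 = 10*c + 24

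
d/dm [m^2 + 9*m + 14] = 2*m + 9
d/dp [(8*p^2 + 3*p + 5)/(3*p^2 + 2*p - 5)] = (7*p^2 - 110*p - 25)/(9*p^4 + 12*p^3 - 26*p^2 - 20*p + 25)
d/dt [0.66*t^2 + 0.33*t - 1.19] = 1.32*t + 0.33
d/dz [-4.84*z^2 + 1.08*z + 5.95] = 1.08 - 9.68*z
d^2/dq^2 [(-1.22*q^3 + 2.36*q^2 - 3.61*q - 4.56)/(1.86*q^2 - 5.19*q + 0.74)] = (2.8421709430404e-14*q^4 - 41.779932*q^3 - 86.0312880000001*q^2 + 289.921416*q - 258.248924)/(6.434856*q^6 - 53.865972*q^5 + 157.98375*q^4 - 182.659455*q^3 + 62.85375*q^2 - 8.526132*q + 0.405224)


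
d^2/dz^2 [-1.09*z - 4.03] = 0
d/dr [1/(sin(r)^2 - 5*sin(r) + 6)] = (5 - 2*sin(r))*cos(r)/(sin(r)^2 - 5*sin(r) + 6)^2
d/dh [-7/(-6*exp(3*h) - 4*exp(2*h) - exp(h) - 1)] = (-126*exp(2*h) - 56*exp(h) - 7)*exp(h)/(6*exp(3*h) + 4*exp(2*h) + exp(h) + 1)^2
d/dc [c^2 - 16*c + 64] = 2*c - 16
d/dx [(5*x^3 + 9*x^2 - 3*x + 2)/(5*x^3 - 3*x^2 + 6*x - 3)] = 3*(-20*x^4 + 30*x^3 - 10*x^2 - 14*x - 1)/(25*x^6 - 30*x^5 + 69*x^4 - 66*x^3 + 54*x^2 - 36*x + 9)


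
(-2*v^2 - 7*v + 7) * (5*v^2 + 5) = -10*v^4 - 35*v^3 + 25*v^2 - 35*v + 35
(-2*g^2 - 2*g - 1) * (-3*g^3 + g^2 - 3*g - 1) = 6*g^5 + 4*g^4 + 7*g^3 + 7*g^2 + 5*g + 1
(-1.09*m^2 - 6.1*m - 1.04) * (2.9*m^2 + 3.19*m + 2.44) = -3.161*m^4 - 21.1671*m^3 - 25.1346*m^2 - 18.2016*m - 2.5376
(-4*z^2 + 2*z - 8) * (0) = 0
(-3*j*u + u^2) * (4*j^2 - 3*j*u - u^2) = -12*j^3*u + 13*j^2*u^2 - u^4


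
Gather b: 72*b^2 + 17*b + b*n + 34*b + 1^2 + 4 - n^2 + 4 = 72*b^2 + b*(n + 51) - n^2 + 9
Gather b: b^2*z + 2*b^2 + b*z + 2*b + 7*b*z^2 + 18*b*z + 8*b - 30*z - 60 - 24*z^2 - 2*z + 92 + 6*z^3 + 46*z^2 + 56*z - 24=b^2*(z + 2) + b*(7*z^2 + 19*z + 10) + 6*z^3 + 22*z^2 + 24*z + 8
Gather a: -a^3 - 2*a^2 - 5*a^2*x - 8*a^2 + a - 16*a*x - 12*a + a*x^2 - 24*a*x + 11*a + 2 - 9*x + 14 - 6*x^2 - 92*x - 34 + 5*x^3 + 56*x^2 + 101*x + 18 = -a^3 + a^2*(-5*x - 10) + a*(x^2 - 40*x) + 5*x^3 + 50*x^2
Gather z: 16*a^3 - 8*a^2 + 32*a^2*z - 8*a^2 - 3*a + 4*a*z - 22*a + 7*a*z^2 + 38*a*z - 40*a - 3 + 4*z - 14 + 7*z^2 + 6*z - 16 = 16*a^3 - 16*a^2 - 65*a + z^2*(7*a + 7) + z*(32*a^2 + 42*a + 10) - 33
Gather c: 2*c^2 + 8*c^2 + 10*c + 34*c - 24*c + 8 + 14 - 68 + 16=10*c^2 + 20*c - 30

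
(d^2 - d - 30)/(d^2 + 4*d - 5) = (d - 6)/(d - 1)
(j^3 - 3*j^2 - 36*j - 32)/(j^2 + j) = j - 4 - 32/j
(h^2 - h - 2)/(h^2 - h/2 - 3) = 2*(h + 1)/(2*h + 3)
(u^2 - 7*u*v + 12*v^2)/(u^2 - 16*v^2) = (u - 3*v)/(u + 4*v)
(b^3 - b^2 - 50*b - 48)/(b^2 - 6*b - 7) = (b^2 - 2*b - 48)/(b - 7)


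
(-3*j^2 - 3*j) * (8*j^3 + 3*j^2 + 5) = -24*j^5 - 33*j^4 - 9*j^3 - 15*j^2 - 15*j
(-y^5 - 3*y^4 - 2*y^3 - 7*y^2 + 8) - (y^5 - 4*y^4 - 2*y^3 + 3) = -2*y^5 + y^4 - 7*y^2 + 5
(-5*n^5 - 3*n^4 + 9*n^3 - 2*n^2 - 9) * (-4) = 20*n^5 + 12*n^4 - 36*n^3 + 8*n^2 + 36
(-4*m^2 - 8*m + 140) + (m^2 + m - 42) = -3*m^2 - 7*m + 98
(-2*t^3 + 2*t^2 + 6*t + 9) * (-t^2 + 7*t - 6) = 2*t^5 - 16*t^4 + 20*t^3 + 21*t^2 + 27*t - 54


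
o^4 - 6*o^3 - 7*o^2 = o^2*(o - 7)*(o + 1)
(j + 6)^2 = j^2 + 12*j + 36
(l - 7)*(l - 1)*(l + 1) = l^3 - 7*l^2 - l + 7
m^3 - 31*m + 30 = (m - 5)*(m - 1)*(m + 6)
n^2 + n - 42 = (n - 6)*(n + 7)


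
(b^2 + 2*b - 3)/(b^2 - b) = (b + 3)/b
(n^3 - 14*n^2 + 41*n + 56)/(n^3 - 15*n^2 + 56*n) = (n + 1)/n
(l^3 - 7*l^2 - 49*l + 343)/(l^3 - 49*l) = (l - 7)/l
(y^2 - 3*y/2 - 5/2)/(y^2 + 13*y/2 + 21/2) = (2*y^2 - 3*y - 5)/(2*y^2 + 13*y + 21)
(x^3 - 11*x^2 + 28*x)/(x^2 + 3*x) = (x^2 - 11*x + 28)/(x + 3)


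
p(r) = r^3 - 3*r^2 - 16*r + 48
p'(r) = 3*r^2 - 6*r - 16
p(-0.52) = 55.37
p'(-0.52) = -12.07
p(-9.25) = -852.14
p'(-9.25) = 296.19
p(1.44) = 21.73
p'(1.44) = -18.42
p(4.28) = 2.97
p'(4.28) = 13.28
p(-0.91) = 59.32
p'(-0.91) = -8.06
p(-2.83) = 46.59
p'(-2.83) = 25.01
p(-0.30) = 52.50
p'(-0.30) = -13.93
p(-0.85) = 58.82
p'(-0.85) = -8.73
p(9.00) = 390.00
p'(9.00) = 173.00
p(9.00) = 390.00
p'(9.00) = 173.00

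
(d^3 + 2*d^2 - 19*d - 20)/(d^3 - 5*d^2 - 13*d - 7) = (d^2 + d - 20)/(d^2 - 6*d - 7)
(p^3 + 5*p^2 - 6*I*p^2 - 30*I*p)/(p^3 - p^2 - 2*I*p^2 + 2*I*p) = (p^2 + 5*p - 6*I*p - 30*I)/(p^2 - p - 2*I*p + 2*I)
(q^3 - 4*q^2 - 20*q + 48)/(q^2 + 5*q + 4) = (q^2 - 8*q + 12)/(q + 1)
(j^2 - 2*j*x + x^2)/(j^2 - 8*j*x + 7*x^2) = (-j + x)/(-j + 7*x)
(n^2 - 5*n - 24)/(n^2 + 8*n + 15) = (n - 8)/(n + 5)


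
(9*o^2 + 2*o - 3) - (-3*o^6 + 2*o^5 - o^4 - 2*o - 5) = 3*o^6 - 2*o^5 + o^4 + 9*o^2 + 4*o + 2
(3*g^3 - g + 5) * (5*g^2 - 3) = 15*g^5 - 14*g^3 + 25*g^2 + 3*g - 15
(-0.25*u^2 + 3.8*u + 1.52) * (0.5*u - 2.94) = -0.125*u^3 + 2.635*u^2 - 10.412*u - 4.4688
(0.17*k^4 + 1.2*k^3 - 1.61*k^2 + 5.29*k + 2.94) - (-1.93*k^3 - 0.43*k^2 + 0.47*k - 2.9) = 0.17*k^4 + 3.13*k^3 - 1.18*k^2 + 4.82*k + 5.84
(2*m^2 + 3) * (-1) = -2*m^2 - 3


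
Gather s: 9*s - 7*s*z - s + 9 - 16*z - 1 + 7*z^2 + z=s*(8 - 7*z) + 7*z^2 - 15*z + 8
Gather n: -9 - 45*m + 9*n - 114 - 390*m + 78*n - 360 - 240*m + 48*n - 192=-675*m + 135*n - 675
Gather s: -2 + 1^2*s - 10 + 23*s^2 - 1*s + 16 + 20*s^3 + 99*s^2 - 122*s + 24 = 20*s^3 + 122*s^2 - 122*s + 28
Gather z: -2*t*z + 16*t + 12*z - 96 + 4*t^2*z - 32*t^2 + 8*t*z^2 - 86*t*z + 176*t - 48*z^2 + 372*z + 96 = -32*t^2 + 192*t + z^2*(8*t - 48) + z*(4*t^2 - 88*t + 384)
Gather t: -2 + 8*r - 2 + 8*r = 16*r - 4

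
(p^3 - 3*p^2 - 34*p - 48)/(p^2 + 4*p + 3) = (p^2 - 6*p - 16)/(p + 1)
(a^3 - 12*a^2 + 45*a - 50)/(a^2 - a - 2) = (a^2 - 10*a + 25)/(a + 1)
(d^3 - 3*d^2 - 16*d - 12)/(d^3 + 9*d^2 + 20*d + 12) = (d - 6)/(d + 6)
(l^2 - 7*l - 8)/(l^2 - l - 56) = (l + 1)/(l + 7)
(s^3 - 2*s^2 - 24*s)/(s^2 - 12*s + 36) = s*(s + 4)/(s - 6)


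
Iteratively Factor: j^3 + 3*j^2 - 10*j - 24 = (j + 2)*(j^2 + j - 12) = (j + 2)*(j + 4)*(j - 3)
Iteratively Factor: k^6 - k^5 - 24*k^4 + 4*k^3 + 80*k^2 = (k)*(k^5 - k^4 - 24*k^3 + 4*k^2 + 80*k) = k*(k - 2)*(k^4 + k^3 - 22*k^2 - 40*k) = k*(k - 2)*(k + 2)*(k^3 - k^2 - 20*k) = k*(k - 2)*(k + 2)*(k + 4)*(k^2 - 5*k) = k*(k - 5)*(k - 2)*(k + 2)*(k + 4)*(k)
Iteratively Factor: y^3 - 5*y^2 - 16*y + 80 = (y - 5)*(y^2 - 16) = (y - 5)*(y + 4)*(y - 4)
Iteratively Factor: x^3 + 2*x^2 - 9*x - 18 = (x + 3)*(x^2 - x - 6) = (x + 2)*(x + 3)*(x - 3)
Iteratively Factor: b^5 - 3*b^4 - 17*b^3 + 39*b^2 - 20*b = (b - 1)*(b^4 - 2*b^3 - 19*b^2 + 20*b) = (b - 1)*(b + 4)*(b^3 - 6*b^2 + 5*b) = (b - 5)*(b - 1)*(b + 4)*(b^2 - b) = (b - 5)*(b - 1)^2*(b + 4)*(b)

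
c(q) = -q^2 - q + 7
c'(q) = -2*q - 1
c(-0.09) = 7.08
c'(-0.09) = -0.82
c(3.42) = -8.12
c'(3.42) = -7.84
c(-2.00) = 5.00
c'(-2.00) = 3.00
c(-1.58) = 6.08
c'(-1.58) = 2.16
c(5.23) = -25.58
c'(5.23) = -11.46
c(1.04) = 4.88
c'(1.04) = -3.08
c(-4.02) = -5.14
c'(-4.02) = 7.04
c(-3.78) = -3.51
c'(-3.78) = 6.56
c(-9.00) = -65.00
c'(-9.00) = 17.00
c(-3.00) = 1.00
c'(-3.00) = 5.00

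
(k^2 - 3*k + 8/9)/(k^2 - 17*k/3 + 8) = (k - 1/3)/(k - 3)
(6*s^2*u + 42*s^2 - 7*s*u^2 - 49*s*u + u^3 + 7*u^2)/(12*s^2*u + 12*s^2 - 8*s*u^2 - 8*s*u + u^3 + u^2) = (s*u + 7*s - u^2 - 7*u)/(2*s*u + 2*s - u^2 - u)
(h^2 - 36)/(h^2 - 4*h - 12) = (h + 6)/(h + 2)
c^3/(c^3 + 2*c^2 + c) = c^2/(c^2 + 2*c + 1)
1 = 1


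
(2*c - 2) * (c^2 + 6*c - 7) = 2*c^3 + 10*c^2 - 26*c + 14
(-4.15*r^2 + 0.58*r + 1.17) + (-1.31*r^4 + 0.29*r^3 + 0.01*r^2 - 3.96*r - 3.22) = -1.31*r^4 + 0.29*r^3 - 4.14*r^2 - 3.38*r - 2.05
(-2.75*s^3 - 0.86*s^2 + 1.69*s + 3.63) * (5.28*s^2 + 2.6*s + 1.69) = -14.52*s^5 - 11.6908*s^4 + 2.0397*s^3 + 22.107*s^2 + 12.2941*s + 6.1347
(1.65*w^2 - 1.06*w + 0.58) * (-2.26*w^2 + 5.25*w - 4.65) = -3.729*w^4 + 11.0581*w^3 - 14.5483*w^2 + 7.974*w - 2.697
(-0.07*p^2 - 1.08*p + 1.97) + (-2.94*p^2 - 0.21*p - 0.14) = -3.01*p^2 - 1.29*p + 1.83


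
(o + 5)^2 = o^2 + 10*o + 25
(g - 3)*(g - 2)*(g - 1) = g^3 - 6*g^2 + 11*g - 6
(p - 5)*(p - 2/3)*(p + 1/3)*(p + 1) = p^4 - 13*p^3/3 - 35*p^2/9 + 23*p/9 + 10/9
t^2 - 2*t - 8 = (t - 4)*(t + 2)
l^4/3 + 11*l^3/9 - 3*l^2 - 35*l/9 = l*(l/3 + 1/3)*(l - 7/3)*(l + 5)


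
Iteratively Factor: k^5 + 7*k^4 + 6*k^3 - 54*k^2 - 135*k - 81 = (k + 3)*(k^4 + 4*k^3 - 6*k^2 - 36*k - 27) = (k + 3)^2*(k^3 + k^2 - 9*k - 9) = (k - 3)*(k + 3)^2*(k^2 + 4*k + 3) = (k - 3)*(k + 1)*(k + 3)^2*(k + 3)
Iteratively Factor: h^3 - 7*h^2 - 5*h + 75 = (h - 5)*(h^2 - 2*h - 15) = (h - 5)^2*(h + 3)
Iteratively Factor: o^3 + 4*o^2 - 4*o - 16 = (o + 4)*(o^2 - 4) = (o + 2)*(o + 4)*(o - 2)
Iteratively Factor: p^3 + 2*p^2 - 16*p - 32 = (p - 4)*(p^2 + 6*p + 8) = (p - 4)*(p + 2)*(p + 4)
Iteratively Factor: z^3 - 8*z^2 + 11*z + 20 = (z - 4)*(z^2 - 4*z - 5) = (z - 4)*(z + 1)*(z - 5)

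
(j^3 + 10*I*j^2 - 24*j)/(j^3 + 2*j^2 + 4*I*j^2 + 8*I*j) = (j + 6*I)/(j + 2)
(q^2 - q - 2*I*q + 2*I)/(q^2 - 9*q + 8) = (q - 2*I)/(q - 8)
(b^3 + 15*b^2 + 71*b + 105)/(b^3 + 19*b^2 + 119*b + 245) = (b + 3)/(b + 7)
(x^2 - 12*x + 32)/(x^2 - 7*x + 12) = (x - 8)/(x - 3)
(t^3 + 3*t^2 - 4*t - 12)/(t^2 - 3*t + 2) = (t^2 + 5*t + 6)/(t - 1)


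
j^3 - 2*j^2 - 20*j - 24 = (j - 6)*(j + 2)^2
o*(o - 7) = o^2 - 7*o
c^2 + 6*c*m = c*(c + 6*m)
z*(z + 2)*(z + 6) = z^3 + 8*z^2 + 12*z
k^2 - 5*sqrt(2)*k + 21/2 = (k - 7*sqrt(2)/2)*(k - 3*sqrt(2)/2)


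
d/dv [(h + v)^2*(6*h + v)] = (h + v)*(13*h + 3*v)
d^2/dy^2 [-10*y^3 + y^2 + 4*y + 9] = 2 - 60*y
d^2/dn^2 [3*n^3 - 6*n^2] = 18*n - 12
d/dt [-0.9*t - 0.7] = -0.900000000000000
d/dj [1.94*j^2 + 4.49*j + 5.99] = 3.88*j + 4.49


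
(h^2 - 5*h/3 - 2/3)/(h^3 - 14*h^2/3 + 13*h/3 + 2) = 1/(h - 3)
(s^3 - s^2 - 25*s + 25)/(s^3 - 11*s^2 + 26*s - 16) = (s^2 - 25)/(s^2 - 10*s + 16)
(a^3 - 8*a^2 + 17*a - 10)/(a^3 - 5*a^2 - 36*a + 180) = (a^2 - 3*a + 2)/(a^2 - 36)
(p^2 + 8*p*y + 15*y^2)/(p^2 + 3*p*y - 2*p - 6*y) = (p + 5*y)/(p - 2)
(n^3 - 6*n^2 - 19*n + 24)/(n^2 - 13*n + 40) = (n^2 + 2*n - 3)/(n - 5)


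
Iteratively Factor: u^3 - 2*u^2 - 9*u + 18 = (u - 2)*(u^2 - 9) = (u - 2)*(u + 3)*(u - 3)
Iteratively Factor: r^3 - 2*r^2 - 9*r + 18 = (r - 2)*(r^2 - 9) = (r - 3)*(r - 2)*(r + 3)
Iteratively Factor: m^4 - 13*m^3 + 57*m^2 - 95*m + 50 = (m - 5)*(m^3 - 8*m^2 + 17*m - 10) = (m - 5)*(m - 1)*(m^2 - 7*m + 10) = (m - 5)^2*(m - 1)*(m - 2)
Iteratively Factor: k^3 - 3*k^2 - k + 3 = (k - 3)*(k^2 - 1) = (k - 3)*(k + 1)*(k - 1)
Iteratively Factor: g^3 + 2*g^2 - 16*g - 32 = (g + 4)*(g^2 - 2*g - 8) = (g - 4)*(g + 4)*(g + 2)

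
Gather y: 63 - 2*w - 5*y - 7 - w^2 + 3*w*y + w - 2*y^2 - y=-w^2 - w - 2*y^2 + y*(3*w - 6) + 56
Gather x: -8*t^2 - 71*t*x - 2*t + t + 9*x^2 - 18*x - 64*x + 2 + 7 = -8*t^2 - t + 9*x^2 + x*(-71*t - 82) + 9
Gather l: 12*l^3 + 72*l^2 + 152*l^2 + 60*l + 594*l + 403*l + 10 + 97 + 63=12*l^3 + 224*l^2 + 1057*l + 170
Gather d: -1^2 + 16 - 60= -45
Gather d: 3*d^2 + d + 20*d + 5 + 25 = 3*d^2 + 21*d + 30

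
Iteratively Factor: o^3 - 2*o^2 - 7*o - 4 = (o + 1)*(o^2 - 3*o - 4) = (o - 4)*(o + 1)*(o + 1)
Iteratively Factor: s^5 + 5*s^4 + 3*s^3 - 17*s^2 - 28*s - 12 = (s - 2)*(s^4 + 7*s^3 + 17*s^2 + 17*s + 6) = (s - 2)*(s + 2)*(s^3 + 5*s^2 + 7*s + 3) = (s - 2)*(s + 1)*(s + 2)*(s^2 + 4*s + 3) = (s - 2)*(s + 1)*(s + 2)*(s + 3)*(s + 1)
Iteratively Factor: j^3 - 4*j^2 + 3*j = (j - 3)*(j^2 - j) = j*(j - 3)*(j - 1)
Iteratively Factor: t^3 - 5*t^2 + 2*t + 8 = (t - 2)*(t^2 - 3*t - 4) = (t - 4)*(t - 2)*(t + 1)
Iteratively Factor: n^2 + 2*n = (n)*(n + 2)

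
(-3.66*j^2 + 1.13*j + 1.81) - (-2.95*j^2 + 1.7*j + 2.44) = -0.71*j^2 - 0.57*j - 0.63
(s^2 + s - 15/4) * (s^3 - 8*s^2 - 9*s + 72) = s^5 - 7*s^4 - 83*s^3/4 + 93*s^2 + 423*s/4 - 270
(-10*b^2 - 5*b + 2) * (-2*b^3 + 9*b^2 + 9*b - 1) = 20*b^5 - 80*b^4 - 139*b^3 - 17*b^2 + 23*b - 2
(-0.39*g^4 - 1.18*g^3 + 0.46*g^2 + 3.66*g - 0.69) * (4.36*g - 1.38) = -1.7004*g^5 - 4.6066*g^4 + 3.634*g^3 + 15.3228*g^2 - 8.0592*g + 0.9522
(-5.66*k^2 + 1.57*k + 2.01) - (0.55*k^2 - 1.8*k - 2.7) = -6.21*k^2 + 3.37*k + 4.71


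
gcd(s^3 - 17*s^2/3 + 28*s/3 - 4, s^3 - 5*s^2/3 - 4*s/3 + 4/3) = s^2 - 8*s/3 + 4/3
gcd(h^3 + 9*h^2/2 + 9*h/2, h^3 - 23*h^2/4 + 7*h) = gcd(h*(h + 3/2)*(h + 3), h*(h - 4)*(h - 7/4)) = h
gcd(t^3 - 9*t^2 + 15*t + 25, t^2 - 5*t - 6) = t + 1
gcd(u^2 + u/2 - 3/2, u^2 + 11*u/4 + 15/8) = u + 3/2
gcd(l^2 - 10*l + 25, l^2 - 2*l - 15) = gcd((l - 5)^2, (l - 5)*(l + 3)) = l - 5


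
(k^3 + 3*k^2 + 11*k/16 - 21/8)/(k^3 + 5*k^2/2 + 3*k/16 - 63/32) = 2*(k + 2)/(2*k + 3)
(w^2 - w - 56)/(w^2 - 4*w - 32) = (w + 7)/(w + 4)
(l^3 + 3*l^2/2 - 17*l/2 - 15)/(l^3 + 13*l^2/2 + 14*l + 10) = (l - 3)/(l + 2)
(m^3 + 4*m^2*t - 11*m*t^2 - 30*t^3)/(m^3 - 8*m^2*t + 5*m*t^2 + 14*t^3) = (m^3 + 4*m^2*t - 11*m*t^2 - 30*t^3)/(m^3 - 8*m^2*t + 5*m*t^2 + 14*t^3)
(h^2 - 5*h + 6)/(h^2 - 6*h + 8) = (h - 3)/(h - 4)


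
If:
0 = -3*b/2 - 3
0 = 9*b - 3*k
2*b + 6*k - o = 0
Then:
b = -2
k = -6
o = -40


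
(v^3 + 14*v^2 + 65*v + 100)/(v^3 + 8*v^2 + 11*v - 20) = (v + 5)/(v - 1)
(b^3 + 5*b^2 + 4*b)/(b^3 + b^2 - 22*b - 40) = b*(b + 1)/(b^2 - 3*b - 10)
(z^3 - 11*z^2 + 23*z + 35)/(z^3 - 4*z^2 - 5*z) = (z - 7)/z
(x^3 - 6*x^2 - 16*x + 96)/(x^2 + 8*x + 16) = (x^2 - 10*x + 24)/(x + 4)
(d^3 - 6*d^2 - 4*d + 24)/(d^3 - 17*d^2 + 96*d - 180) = (d^2 - 4)/(d^2 - 11*d + 30)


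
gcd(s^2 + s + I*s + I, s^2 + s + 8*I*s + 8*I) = s + 1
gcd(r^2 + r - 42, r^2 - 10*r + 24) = r - 6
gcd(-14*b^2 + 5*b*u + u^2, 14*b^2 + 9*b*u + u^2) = 7*b + u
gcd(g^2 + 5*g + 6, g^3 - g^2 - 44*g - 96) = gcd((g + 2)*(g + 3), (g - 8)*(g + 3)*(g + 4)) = g + 3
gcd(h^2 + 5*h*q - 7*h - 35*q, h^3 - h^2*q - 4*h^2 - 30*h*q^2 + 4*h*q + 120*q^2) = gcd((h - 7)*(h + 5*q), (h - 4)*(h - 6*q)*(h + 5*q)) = h + 5*q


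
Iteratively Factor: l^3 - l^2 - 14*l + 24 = (l - 3)*(l^2 + 2*l - 8) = (l - 3)*(l - 2)*(l + 4)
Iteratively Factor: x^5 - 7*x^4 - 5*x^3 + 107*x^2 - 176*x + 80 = (x - 4)*(x^4 - 3*x^3 - 17*x^2 + 39*x - 20) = (x - 5)*(x - 4)*(x^3 + 2*x^2 - 7*x + 4) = (x - 5)*(x - 4)*(x - 1)*(x^2 + 3*x - 4) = (x - 5)*(x - 4)*(x - 1)^2*(x + 4)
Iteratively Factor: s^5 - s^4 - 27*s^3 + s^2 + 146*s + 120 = (s + 2)*(s^4 - 3*s^3 - 21*s^2 + 43*s + 60) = (s - 3)*(s + 2)*(s^3 - 21*s - 20) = (s - 3)*(s + 2)*(s + 4)*(s^2 - 4*s - 5) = (s - 5)*(s - 3)*(s + 2)*(s + 4)*(s + 1)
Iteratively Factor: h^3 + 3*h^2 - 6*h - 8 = (h - 2)*(h^2 + 5*h + 4) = (h - 2)*(h + 4)*(h + 1)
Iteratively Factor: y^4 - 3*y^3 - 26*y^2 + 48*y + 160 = (y - 5)*(y^3 + 2*y^2 - 16*y - 32) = (y - 5)*(y + 4)*(y^2 - 2*y - 8) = (y - 5)*(y - 4)*(y + 4)*(y + 2)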